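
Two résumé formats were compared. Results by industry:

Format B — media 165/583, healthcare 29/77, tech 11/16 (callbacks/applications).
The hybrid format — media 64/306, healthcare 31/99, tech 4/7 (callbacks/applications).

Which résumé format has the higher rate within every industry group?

Media: Format B 165/583 = 28.3%, the hybrid format 64/306 = 20.9% → Format B
Healthcare: Format B 29/77 = 37.7%, the hybrid format 31/99 = 31.3% → Format B
Tech: Format B 11/16 = 68.8%, the hybrid format 4/7 = 57.1% → Format B
Format B has the higher rate in all 3 groups.

Format B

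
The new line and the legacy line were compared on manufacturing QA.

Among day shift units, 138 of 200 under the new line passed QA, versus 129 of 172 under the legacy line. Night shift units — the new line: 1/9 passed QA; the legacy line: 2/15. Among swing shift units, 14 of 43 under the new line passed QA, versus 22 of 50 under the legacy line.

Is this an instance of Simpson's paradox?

Day shift: the new line 138/200 = 69.0%, the legacy line 129/172 = 75.0% → the legacy line
Night shift: the new line 1/9 = 11.1%, the legacy line 2/15 = 13.3% → the legacy line
Swing shift: the new line 14/43 = 32.6%, the legacy line 22/50 = 44.0% → the legacy line
Overall: the new line 153/252 = 60.7%, the legacy line 153/237 = 64.6% → the legacy line
The legacy line wins overall and in every shift group — no reversal.

No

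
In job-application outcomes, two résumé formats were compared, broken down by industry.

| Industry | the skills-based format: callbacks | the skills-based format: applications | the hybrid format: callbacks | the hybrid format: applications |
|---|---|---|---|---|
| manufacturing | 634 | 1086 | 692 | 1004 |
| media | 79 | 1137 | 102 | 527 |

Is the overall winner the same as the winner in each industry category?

Yes

Manufacturing: the skills-based format 634/1086 = 58.4%, the hybrid format 692/1004 = 68.9% → the hybrid format
Media: the skills-based format 79/1137 = 6.9%, the hybrid format 102/527 = 19.4% → the hybrid format
Overall: the skills-based format 713/2223 = 32.1%, the hybrid format 794/1531 = 51.9% → the hybrid format
The hybrid format wins overall and in every industry group — no reversal.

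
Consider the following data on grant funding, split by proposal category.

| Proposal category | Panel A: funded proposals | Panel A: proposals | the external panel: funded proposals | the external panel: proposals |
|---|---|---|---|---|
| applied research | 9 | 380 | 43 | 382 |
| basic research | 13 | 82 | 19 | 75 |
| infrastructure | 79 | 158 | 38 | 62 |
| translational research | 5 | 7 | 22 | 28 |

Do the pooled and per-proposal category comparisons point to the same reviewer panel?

Applied research: Panel A 9/380 = 2.4%, the external panel 43/382 = 11.3% → the external panel
Basic research: Panel A 13/82 = 15.9%, the external panel 19/75 = 25.3% → the external panel
Infrastructure: Panel A 79/158 = 50.0%, the external panel 38/62 = 61.3% → the external panel
Translational research: Panel A 5/7 = 71.4%, the external panel 22/28 = 78.6% → the external panel
Overall: Panel A 106/627 = 16.9%, the external panel 122/547 = 22.3% → the external panel
The external panel wins overall and in every proposal group — no reversal.

Yes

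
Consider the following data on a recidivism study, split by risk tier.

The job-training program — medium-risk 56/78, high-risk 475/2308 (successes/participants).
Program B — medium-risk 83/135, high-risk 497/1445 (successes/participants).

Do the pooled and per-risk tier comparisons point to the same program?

No

Medium-risk: the job-training program 56/78 = 71.8%, Program B 83/135 = 61.5% → the job-training program
High-risk: the job-training program 475/2308 = 20.6%, Program B 497/1445 = 34.4% → Program B
Overall: the job-training program 531/2386 = 22.3%, Program B 580/1580 = 36.7% → Program B
Neither sweeps: the job-training program wins 1 of 2 groups, Program B wins 1. Program B wins overall but not every group — no Simpson reversal.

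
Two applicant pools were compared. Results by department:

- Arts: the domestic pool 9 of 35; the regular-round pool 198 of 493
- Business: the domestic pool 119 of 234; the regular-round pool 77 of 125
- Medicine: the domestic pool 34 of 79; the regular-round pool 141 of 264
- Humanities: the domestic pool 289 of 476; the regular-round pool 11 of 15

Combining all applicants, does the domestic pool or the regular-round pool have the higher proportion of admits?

Arts: the domestic pool 9/35 = 25.7%, the regular-round pool 198/493 = 40.2% → the regular-round pool
Business: the domestic pool 119/234 = 50.9%, the regular-round pool 77/125 = 61.6% → the regular-round pool
Medicine: the domestic pool 34/79 = 43.0%, the regular-round pool 141/264 = 53.4% → the regular-round pool
Humanities: the domestic pool 289/476 = 60.7%, the regular-round pool 11/15 = 73.3% → the regular-round pool
Overall: the domestic pool 451/824 = 54.7%, the regular-round pool 427/897 = 47.6% → the domestic pool
(The regular-round pool wins every department group but the domestic pool wins overall — the regular-round pool's applicants skew toward the low-rate Arts group.)

the domestic pool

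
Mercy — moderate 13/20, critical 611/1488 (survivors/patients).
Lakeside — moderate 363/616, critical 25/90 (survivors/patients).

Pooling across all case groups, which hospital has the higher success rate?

Moderate: Mercy 13/20 = 65.0%, Lakeside 363/616 = 58.9% → Mercy
Critical: Mercy 611/1488 = 41.1%, Lakeside 25/90 = 27.8% → Mercy
Overall: Mercy 624/1508 = 41.4%, Lakeside 388/706 = 55.0% → Lakeside
(Mercy wins every case group but Lakeside wins overall — Mercy's patients skew toward the low-rate critical group.)

Lakeside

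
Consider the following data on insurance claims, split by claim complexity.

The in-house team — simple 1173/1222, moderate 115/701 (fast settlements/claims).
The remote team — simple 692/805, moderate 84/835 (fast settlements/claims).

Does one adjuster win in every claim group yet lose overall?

No

Simple: the in-house team 1173/1222 = 96.0%, the remote team 692/805 = 86.0% → the in-house team
Moderate: the in-house team 115/701 = 16.4%, the remote team 84/835 = 10.1% → the in-house team
Overall: the in-house team 1288/1923 = 67.0%, the remote team 776/1640 = 47.3% → the in-house team
The in-house team wins overall and in every claim group — no reversal.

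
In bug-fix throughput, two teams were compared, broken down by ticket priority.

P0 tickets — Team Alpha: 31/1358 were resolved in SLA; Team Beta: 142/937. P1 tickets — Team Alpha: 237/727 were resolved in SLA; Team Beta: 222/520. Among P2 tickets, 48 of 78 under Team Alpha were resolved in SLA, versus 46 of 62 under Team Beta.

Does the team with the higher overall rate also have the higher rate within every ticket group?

Yes

P0: Team Alpha 31/1358 = 2.3%, Team Beta 142/937 = 15.2% → Team Beta
P1: Team Alpha 237/727 = 32.6%, Team Beta 222/520 = 42.7% → Team Beta
P2: Team Alpha 48/78 = 61.5%, Team Beta 46/62 = 74.2% → Team Beta
Overall: Team Alpha 316/2163 = 14.6%, Team Beta 410/1519 = 27.0% → Team Beta
Team Beta wins overall and in every ticket group — no reversal.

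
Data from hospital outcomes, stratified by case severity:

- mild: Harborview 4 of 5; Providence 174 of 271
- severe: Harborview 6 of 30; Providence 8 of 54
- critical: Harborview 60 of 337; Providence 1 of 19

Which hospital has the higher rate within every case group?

Mild: Harborview 4/5 = 80.0%, Providence 174/271 = 64.2% → Harborview
Severe: Harborview 6/30 = 20.0%, Providence 8/54 = 14.8% → Harborview
Critical: Harborview 60/337 = 17.8%, Providence 1/19 = 5.3% → Harborview
Harborview has the higher rate in all 3 groups.

Harborview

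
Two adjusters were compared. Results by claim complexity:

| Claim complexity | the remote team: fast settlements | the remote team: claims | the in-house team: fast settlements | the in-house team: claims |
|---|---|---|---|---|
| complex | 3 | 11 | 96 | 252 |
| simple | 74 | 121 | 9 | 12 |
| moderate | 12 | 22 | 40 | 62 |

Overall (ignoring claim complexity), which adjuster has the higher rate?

the remote team

Complex: the remote team 3/11 = 27.3%, the in-house team 96/252 = 38.1% → the in-house team
Simple: the remote team 74/121 = 61.2%, the in-house team 9/12 = 75.0% → the in-house team
Moderate: the remote team 12/22 = 54.5%, the in-house team 40/62 = 64.5% → the in-house team
Overall: the remote team 89/154 = 57.8%, the in-house team 145/326 = 44.5% → the remote team
(The in-house team wins every claim group but the remote team wins overall — the in-house team's claims skew toward the low-rate complex group.)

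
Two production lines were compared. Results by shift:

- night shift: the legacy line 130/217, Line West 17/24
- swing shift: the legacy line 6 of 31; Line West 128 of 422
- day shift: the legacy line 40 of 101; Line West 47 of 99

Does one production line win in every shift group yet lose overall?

Night shift: the legacy line 130/217 = 59.9%, Line West 17/24 = 70.8% → Line West
Swing shift: the legacy line 6/31 = 19.4%, Line West 128/422 = 30.3% → Line West
Day shift: the legacy line 40/101 = 39.6%, Line West 47/99 = 47.5% → Line West
Overall: the legacy line 176/349 = 50.4%, Line West 192/545 = 35.2% → the legacy line
Line West wins each shift group but the legacy line wins overall — the comparison reverses. Line West's units skew toward swing shift, which has a lower base rate.

Yes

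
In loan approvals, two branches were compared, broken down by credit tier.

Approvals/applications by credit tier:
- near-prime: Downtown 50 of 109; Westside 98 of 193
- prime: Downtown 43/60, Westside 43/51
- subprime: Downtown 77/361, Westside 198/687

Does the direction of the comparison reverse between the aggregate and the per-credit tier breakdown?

Near-prime: Downtown 50/109 = 45.9%, Westside 98/193 = 50.8% → Westside
Prime: Downtown 43/60 = 71.7%, Westside 43/51 = 84.3% → Westside
Subprime: Downtown 77/361 = 21.3%, Westside 198/687 = 28.8% → Westside
Overall: Downtown 170/530 = 32.1%, Westside 339/931 = 36.4% → Westside
Westside wins overall and in every credit group — no reversal.

No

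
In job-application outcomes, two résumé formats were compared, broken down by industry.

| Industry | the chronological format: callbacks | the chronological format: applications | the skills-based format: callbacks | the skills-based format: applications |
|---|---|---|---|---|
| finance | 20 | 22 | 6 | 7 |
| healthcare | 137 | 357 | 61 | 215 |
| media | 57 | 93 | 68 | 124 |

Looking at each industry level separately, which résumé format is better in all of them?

Finance: the chronological format 20/22 = 90.9%, the skills-based format 6/7 = 85.7% → the chronological format
Healthcare: the chronological format 137/357 = 38.4%, the skills-based format 61/215 = 28.4% → the chronological format
Media: the chronological format 57/93 = 61.3%, the skills-based format 68/124 = 54.8% → the chronological format
The chronological format has the higher rate in all 3 groups.

the chronological format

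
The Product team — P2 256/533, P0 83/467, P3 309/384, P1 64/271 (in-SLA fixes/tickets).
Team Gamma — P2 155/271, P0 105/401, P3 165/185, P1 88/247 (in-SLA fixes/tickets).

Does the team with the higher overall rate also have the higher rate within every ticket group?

P2: the Product team 256/533 = 48.0%, Team Gamma 155/271 = 57.2% → Team Gamma
P0: the Product team 83/467 = 17.8%, Team Gamma 105/401 = 26.2% → Team Gamma
P3: the Product team 309/384 = 80.5%, Team Gamma 165/185 = 89.2% → Team Gamma
P1: the Product team 64/271 = 23.6%, Team Gamma 88/247 = 35.6% → Team Gamma
Overall: the Product team 712/1655 = 43.0%, Team Gamma 513/1104 = 46.5% → Team Gamma
Team Gamma wins overall and in every ticket group — no reversal.

Yes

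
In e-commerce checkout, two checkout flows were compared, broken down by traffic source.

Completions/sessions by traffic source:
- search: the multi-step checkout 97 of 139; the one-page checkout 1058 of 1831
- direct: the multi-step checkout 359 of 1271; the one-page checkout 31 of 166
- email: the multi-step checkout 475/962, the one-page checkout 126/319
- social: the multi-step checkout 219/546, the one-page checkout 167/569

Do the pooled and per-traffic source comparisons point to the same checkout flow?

Search: the multi-step checkout 97/139 = 69.8%, the one-page checkout 1058/1831 = 57.8% → the multi-step checkout
Direct: the multi-step checkout 359/1271 = 28.2%, the one-page checkout 31/166 = 18.7% → the multi-step checkout
Email: the multi-step checkout 475/962 = 49.4%, the one-page checkout 126/319 = 39.5% → the multi-step checkout
Social: the multi-step checkout 219/546 = 40.1%, the one-page checkout 167/569 = 29.3% → the multi-step checkout
Overall: the multi-step checkout 1150/2918 = 39.4%, the one-page checkout 1382/2885 = 47.9% → the one-page checkout
The multi-step checkout wins each traffic group but the one-page checkout wins overall — the comparison reverses. The multi-step checkout's sessions skew toward direct, which has a lower base rate.

No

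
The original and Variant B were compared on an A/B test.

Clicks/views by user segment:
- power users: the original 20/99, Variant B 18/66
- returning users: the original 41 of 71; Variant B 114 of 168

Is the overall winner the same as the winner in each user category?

Yes

Power users: the original 20/99 = 20.2%, Variant B 18/66 = 27.3% → Variant B
Returning users: the original 41/71 = 57.7%, Variant B 114/168 = 67.9% → Variant B
Overall: the original 61/170 = 35.9%, Variant B 132/234 = 56.4% → Variant B
Variant B wins overall and in every user group — no reversal.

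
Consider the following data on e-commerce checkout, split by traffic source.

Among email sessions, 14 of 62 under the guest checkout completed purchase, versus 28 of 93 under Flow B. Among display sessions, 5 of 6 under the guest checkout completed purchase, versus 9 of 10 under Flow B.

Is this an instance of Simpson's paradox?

No

Email: the guest checkout 14/62 = 22.6%, Flow B 28/93 = 30.1% → Flow B
Display: the guest checkout 5/6 = 83.3%, Flow B 9/10 = 90.0% → Flow B
Overall: the guest checkout 19/68 = 27.9%, Flow B 37/103 = 35.9% → Flow B
Flow B wins overall and in every traffic group — no reversal.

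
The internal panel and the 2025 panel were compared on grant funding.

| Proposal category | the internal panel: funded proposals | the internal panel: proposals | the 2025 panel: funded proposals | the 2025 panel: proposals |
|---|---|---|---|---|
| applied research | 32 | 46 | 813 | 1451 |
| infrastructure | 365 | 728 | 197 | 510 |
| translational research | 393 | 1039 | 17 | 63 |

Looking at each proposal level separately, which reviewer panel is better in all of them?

Applied research: the internal panel 32/46 = 69.6%, the 2025 panel 813/1451 = 56.0% → the internal panel
Infrastructure: the internal panel 365/728 = 50.1%, the 2025 panel 197/510 = 38.6% → the internal panel
Translational research: the internal panel 393/1039 = 37.8%, the 2025 panel 17/63 = 27.0% → the internal panel
The internal panel has the higher rate in all 3 groups.

the internal panel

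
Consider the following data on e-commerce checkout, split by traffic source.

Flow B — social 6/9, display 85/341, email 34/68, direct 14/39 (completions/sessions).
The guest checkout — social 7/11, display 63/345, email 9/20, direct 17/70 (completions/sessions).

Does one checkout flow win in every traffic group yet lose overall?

Social: Flow B 6/9 = 66.7%, the guest checkout 7/11 = 63.6% → Flow B
Display: Flow B 85/341 = 24.9%, the guest checkout 63/345 = 18.3% → Flow B
Email: Flow B 34/68 = 50.0%, the guest checkout 9/20 = 45.0% → Flow B
Direct: Flow B 14/39 = 35.9%, the guest checkout 17/70 = 24.3% → Flow B
Overall: Flow B 139/457 = 30.4%, the guest checkout 96/446 = 21.5% → Flow B
Flow B wins overall and in every traffic group — no reversal.

No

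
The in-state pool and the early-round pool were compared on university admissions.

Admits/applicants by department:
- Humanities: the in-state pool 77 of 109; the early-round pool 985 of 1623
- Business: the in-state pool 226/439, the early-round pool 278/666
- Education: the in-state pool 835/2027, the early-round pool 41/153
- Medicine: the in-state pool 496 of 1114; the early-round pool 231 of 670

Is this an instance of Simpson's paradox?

Yes

Humanities: the in-state pool 77/109 = 70.6%, the early-round pool 985/1623 = 60.7% → the in-state pool
Business: the in-state pool 226/439 = 51.5%, the early-round pool 278/666 = 41.7% → the in-state pool
Education: the in-state pool 835/2027 = 41.2%, the early-round pool 41/153 = 26.8% → the in-state pool
Medicine: the in-state pool 496/1114 = 44.5%, the early-round pool 231/670 = 34.5% → the in-state pool
Overall: the in-state pool 1634/3689 = 44.3%, the early-round pool 1535/3112 = 49.3% → the early-round pool
The in-state pool wins each department group but the early-round pool wins overall — the comparison reverses. The in-state pool's applicants skew toward Education, which has a lower base rate.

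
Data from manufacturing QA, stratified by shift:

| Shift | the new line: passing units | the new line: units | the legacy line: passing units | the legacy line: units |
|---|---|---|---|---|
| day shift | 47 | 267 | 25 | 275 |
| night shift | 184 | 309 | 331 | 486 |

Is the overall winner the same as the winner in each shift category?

Day shift: the new line 47/267 = 17.6%, the legacy line 25/275 = 9.1% → the new line
Night shift: the new line 184/309 = 59.5%, the legacy line 331/486 = 68.1% → the legacy line
Overall: the new line 231/576 = 40.1%, the legacy line 356/761 = 46.8% → the legacy line
Neither sweeps: the new line wins 1 of 2 groups, the legacy line wins 1. The legacy line wins overall but not every group — no Simpson reversal.

No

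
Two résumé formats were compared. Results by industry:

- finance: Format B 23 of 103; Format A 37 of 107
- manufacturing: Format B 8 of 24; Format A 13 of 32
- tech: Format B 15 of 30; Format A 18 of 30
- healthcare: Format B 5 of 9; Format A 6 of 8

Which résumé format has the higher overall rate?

Format A

Finance: Format B 23/103 = 22.3%, Format A 37/107 = 34.6% → Format A
Manufacturing: Format B 8/24 = 33.3%, Format A 13/32 = 40.6% → Format A
Tech: Format B 15/30 = 50.0%, Format A 18/30 = 60.0% → Format A
Healthcare: Format B 5/9 = 55.6%, Format A 6/8 = 75.0% → Format A
Overall: Format B 51/166 = 30.7%, Format A 74/177 = 41.8% → Format A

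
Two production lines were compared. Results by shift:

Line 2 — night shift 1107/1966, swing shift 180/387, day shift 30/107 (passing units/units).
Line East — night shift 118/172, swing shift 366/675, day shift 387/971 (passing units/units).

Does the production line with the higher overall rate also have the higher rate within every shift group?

No

Night shift: Line 2 1107/1966 = 56.3%, Line East 118/172 = 68.6% → Line East
Swing shift: Line 2 180/387 = 46.5%, Line East 366/675 = 54.2% → Line East
Day shift: Line 2 30/107 = 28.0%, Line East 387/971 = 39.9% → Line East
Overall: Line 2 1317/2460 = 53.5%, Line East 871/1818 = 47.9% → Line 2
Line East wins each shift group but Line 2 wins overall — the comparison reverses. Line East's units skew toward day shift, which has a lower base rate.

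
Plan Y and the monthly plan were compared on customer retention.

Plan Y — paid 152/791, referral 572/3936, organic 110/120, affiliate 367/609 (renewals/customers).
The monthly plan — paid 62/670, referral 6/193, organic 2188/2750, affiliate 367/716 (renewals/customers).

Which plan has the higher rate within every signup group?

Plan Y

Paid: Plan Y 152/791 = 19.2%, the monthly plan 62/670 = 9.3% → Plan Y
Referral: Plan Y 572/3936 = 14.5%, the monthly plan 6/193 = 3.1% → Plan Y
Organic: Plan Y 110/120 = 91.7%, the monthly plan 2188/2750 = 79.6% → Plan Y
Affiliate: Plan Y 367/609 = 60.3%, the monthly plan 367/716 = 51.3% → Plan Y
Plan Y has the higher rate in all 4 groups.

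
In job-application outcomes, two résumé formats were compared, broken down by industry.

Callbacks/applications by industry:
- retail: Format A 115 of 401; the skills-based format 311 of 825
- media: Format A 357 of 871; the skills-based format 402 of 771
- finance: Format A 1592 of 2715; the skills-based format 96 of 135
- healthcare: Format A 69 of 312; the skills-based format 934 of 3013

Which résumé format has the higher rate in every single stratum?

the skills-based format

Retail: Format A 115/401 = 28.7%, the skills-based format 311/825 = 37.7% → the skills-based format
Media: Format A 357/871 = 41.0%, the skills-based format 402/771 = 52.1% → the skills-based format
Finance: Format A 1592/2715 = 58.6%, the skills-based format 96/135 = 71.1% → the skills-based format
Healthcare: Format A 69/312 = 22.1%, the skills-based format 934/3013 = 31.0% → the skills-based format
The skills-based format has the higher rate in all 4 groups.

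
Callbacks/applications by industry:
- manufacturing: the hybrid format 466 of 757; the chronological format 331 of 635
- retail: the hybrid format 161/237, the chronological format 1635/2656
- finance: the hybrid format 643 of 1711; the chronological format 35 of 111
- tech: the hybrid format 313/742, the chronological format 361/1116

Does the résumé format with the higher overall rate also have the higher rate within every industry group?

Manufacturing: the hybrid format 466/757 = 61.6%, the chronological format 331/635 = 52.1% → the hybrid format
Retail: the hybrid format 161/237 = 67.9%, the chronological format 1635/2656 = 61.6% → the hybrid format
Finance: the hybrid format 643/1711 = 37.6%, the chronological format 35/111 = 31.5% → the hybrid format
Tech: the hybrid format 313/742 = 42.2%, the chronological format 361/1116 = 32.3% → the hybrid format
Overall: the hybrid format 1583/3447 = 45.9%, the chronological format 2362/4518 = 52.3% → the chronological format
The hybrid format wins each industry group but the chronological format wins overall — the comparison reverses. The hybrid format's applications skew toward finance, which has a lower base rate.

No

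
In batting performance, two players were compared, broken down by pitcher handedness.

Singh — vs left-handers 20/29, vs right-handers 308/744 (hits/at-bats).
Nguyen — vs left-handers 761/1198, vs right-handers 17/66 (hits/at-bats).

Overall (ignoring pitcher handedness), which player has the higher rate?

Vs left-handers: Singh 20/29 = 69.0%, Nguyen 761/1198 = 63.5% → Singh
Vs right-handers: Singh 308/744 = 41.4%, Nguyen 17/66 = 25.8% → Singh
Overall: Singh 328/773 = 42.4%, Nguyen 778/1264 = 61.6% → Nguyen
(Singh wins every pitcher group but Nguyen wins overall — Singh's at-bats skew toward the low-rate vs right-handers group.)

Nguyen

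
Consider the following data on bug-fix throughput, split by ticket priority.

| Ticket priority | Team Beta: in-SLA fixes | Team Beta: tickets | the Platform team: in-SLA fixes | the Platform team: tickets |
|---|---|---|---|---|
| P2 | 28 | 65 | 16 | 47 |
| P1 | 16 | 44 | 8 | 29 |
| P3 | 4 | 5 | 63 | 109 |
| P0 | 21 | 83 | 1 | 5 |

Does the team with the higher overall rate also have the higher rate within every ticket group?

P2: Team Beta 28/65 = 43.1%, the Platform team 16/47 = 34.0% → Team Beta
P1: Team Beta 16/44 = 36.4%, the Platform team 8/29 = 27.6% → Team Beta
P3: Team Beta 4/5 = 80.0%, the Platform team 63/109 = 57.8% → Team Beta
P0: Team Beta 21/83 = 25.3%, the Platform team 1/5 = 20.0% → Team Beta
Overall: Team Beta 69/197 = 35.0%, the Platform team 88/190 = 46.3% → the Platform team
Team Beta wins each ticket group but the Platform team wins overall — the comparison reverses. Team Beta's tickets skew toward P0, which has a lower base rate.

No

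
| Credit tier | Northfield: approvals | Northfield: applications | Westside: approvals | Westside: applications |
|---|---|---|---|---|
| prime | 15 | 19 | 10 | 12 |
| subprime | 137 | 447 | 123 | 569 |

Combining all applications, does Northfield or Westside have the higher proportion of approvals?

Northfield

Prime: Northfield 15/19 = 78.9%, Westside 10/12 = 83.3% → Westside
Subprime: Northfield 137/447 = 30.6%, Westside 123/569 = 21.6% → Northfield
Overall: Northfield 152/466 = 32.6%, Westside 133/581 = 22.9% → Northfield
(Neither sweeps every credit group, but Northfield has the higher pooled rate.)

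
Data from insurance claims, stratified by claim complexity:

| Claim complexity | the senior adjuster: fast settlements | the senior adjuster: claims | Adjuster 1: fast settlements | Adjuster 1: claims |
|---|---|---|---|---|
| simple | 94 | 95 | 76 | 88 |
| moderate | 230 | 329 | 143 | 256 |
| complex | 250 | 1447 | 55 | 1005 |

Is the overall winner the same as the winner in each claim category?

Simple: the senior adjuster 94/95 = 98.9%, Adjuster 1 76/88 = 86.4% → the senior adjuster
Moderate: the senior adjuster 230/329 = 69.9%, Adjuster 1 143/256 = 55.9% → the senior adjuster
Complex: the senior adjuster 250/1447 = 17.3%, Adjuster 1 55/1005 = 5.5% → the senior adjuster
Overall: the senior adjuster 574/1871 = 30.7%, Adjuster 1 274/1349 = 20.3% → the senior adjuster
The senior adjuster wins overall and in every claim group — no reversal.

Yes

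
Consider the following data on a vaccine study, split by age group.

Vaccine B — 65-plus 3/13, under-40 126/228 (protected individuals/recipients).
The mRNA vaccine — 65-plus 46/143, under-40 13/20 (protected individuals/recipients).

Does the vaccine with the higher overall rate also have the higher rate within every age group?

65-plus: Vaccine B 3/13 = 23.1%, the mRNA vaccine 46/143 = 32.2% → the mRNA vaccine
Under-40: Vaccine B 126/228 = 55.3%, the mRNA vaccine 13/20 = 65.0% → the mRNA vaccine
Overall: Vaccine B 129/241 = 53.5%, the mRNA vaccine 59/163 = 36.2% → Vaccine B
The mRNA vaccine wins each age group but Vaccine B wins overall — the comparison reverses. The mRNA vaccine's recipients skew toward 65-plus, which has a lower base rate.

No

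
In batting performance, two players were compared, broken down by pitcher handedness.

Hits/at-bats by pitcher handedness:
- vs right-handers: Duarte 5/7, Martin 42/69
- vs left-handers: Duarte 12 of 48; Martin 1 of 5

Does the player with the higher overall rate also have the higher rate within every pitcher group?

No

Vs right-handers: Duarte 5/7 = 71.4%, Martin 42/69 = 60.9% → Duarte
Vs left-handers: Duarte 12/48 = 25.0%, Martin 1/5 = 20.0% → Duarte
Overall: Duarte 17/55 = 30.9%, Martin 43/74 = 58.1% → Martin
Duarte wins each pitcher group but Martin wins overall — the comparison reverses. Duarte's at-bats skew toward vs left-handers, which has a lower base rate.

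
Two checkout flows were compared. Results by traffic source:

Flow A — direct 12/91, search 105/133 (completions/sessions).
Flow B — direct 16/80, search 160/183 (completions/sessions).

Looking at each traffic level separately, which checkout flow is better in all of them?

Direct: Flow A 12/91 = 13.2%, Flow B 16/80 = 20.0% → Flow B
Search: Flow A 105/133 = 78.9%, Flow B 160/183 = 87.4% → Flow B
Flow B has the higher rate in both groups.

Flow B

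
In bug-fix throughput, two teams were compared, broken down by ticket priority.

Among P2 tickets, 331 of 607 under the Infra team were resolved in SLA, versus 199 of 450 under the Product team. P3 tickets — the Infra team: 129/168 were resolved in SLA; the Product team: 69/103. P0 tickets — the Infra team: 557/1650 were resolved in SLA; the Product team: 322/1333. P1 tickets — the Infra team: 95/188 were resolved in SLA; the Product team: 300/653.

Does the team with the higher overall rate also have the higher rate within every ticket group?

P2: the Infra team 331/607 = 54.5%, the Product team 199/450 = 44.2% → the Infra team
P3: the Infra team 129/168 = 76.8%, the Product team 69/103 = 67.0% → the Infra team
P0: the Infra team 557/1650 = 33.8%, the Product team 322/1333 = 24.2% → the Infra team
P1: the Infra team 95/188 = 50.5%, the Product team 300/653 = 45.9% → the Infra team
Overall: the Infra team 1112/2613 = 42.6%, the Product team 890/2539 = 35.1% → the Infra team
The Infra team wins overall and in every ticket group — no reversal.

Yes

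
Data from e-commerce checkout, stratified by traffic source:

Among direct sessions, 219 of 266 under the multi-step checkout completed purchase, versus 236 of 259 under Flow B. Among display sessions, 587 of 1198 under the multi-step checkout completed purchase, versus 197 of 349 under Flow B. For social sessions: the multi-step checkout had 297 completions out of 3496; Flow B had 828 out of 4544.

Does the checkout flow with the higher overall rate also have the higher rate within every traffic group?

Yes

Direct: the multi-step checkout 219/266 = 82.3%, Flow B 236/259 = 91.1% → Flow B
Display: the multi-step checkout 587/1198 = 49.0%, Flow B 197/349 = 56.4% → Flow B
Social: the multi-step checkout 297/3496 = 8.5%, Flow B 828/4544 = 18.2% → Flow B
Overall: the multi-step checkout 1103/4960 = 22.2%, Flow B 1261/5152 = 24.5% → Flow B
Flow B wins overall and in every traffic group — no reversal.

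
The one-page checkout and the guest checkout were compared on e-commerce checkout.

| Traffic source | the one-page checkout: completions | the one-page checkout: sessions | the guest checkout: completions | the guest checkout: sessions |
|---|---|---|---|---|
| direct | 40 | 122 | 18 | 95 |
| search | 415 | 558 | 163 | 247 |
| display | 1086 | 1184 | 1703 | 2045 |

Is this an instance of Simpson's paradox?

No

Direct: the one-page checkout 40/122 = 32.8%, the guest checkout 18/95 = 18.9% → the one-page checkout
Search: the one-page checkout 415/558 = 74.4%, the guest checkout 163/247 = 66.0% → the one-page checkout
Display: the one-page checkout 1086/1184 = 91.7%, the guest checkout 1703/2045 = 83.3% → the one-page checkout
Overall: the one-page checkout 1541/1864 = 82.7%, the guest checkout 1884/2387 = 78.9% → the one-page checkout
The one-page checkout wins overall and in every traffic group — no reversal.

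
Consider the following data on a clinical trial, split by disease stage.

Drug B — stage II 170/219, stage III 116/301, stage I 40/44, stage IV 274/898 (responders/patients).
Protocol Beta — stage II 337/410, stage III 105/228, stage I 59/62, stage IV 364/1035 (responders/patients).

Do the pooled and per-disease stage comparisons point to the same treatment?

Yes

Stage II: Drug B 170/219 = 77.6%, Protocol Beta 337/410 = 82.2% → Protocol Beta
Stage III: Drug B 116/301 = 38.5%, Protocol Beta 105/228 = 46.1% → Protocol Beta
Stage I: Drug B 40/44 = 90.9%, Protocol Beta 59/62 = 95.2% → Protocol Beta
Stage IV: Drug B 274/898 = 30.5%, Protocol Beta 364/1035 = 35.2% → Protocol Beta
Overall: Drug B 600/1462 = 41.0%, Protocol Beta 865/1735 = 49.9% → Protocol Beta
Protocol Beta wins overall and in every disease group — no reversal.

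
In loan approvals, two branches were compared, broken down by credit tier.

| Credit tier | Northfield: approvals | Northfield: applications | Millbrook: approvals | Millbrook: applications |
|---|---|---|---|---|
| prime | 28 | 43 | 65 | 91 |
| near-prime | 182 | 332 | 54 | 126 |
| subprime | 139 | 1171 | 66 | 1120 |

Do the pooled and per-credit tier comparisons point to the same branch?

Prime: Northfield 28/43 = 65.1%, Millbrook 65/91 = 71.4% → Millbrook
Near-prime: Northfield 182/332 = 54.8%, Millbrook 54/126 = 42.9% → Northfield
Subprime: Northfield 139/1171 = 11.9%, Millbrook 66/1120 = 5.9% → Northfield
Overall: Northfield 349/1546 = 22.6%, Millbrook 185/1337 = 13.8% → Northfield
Neither sweeps: Northfield wins 2 of 3 groups, Millbrook wins 1. Northfield wins overall but not every group — no Simpson reversal.

No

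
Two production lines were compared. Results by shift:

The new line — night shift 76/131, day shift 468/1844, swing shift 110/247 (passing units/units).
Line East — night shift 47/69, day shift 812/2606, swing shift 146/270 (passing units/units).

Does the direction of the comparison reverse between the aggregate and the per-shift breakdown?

Night shift: the new line 76/131 = 58.0%, Line East 47/69 = 68.1% → Line East
Day shift: the new line 468/1844 = 25.4%, Line East 812/2606 = 31.2% → Line East
Swing shift: the new line 110/247 = 44.5%, Line East 146/270 = 54.1% → Line East
Overall: the new line 654/2222 = 29.4%, Line East 1005/2945 = 34.1% → Line East
Line East wins overall and in every shift group — no reversal.

No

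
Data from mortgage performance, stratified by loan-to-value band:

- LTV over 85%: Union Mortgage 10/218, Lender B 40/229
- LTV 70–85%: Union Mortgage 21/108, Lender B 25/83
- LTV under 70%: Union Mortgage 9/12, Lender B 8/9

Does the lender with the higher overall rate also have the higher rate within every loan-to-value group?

Yes

LTV over 85%: Union Mortgage 10/218 = 4.6%, Lender B 40/229 = 17.5% → Lender B
LTV 70–85%: Union Mortgage 21/108 = 19.4%, Lender B 25/83 = 30.1% → Lender B
LTV under 70%: Union Mortgage 9/12 = 75.0%, Lender B 8/9 = 88.9% → Lender B
Overall: Union Mortgage 40/338 = 11.8%, Lender B 73/321 = 22.7% → Lender B
Lender B wins overall and in every loan-to-value group — no reversal.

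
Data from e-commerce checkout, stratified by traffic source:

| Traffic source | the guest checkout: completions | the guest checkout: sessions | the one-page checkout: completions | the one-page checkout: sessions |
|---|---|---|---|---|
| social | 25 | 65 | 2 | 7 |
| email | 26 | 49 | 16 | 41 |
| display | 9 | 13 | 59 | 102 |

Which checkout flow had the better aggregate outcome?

Social: the guest checkout 25/65 = 38.5%, the one-page checkout 2/7 = 28.6% → the guest checkout
Email: the guest checkout 26/49 = 53.1%, the one-page checkout 16/41 = 39.0% → the guest checkout
Display: the guest checkout 9/13 = 69.2%, the one-page checkout 59/102 = 57.8% → the guest checkout
Overall: the guest checkout 60/127 = 47.2%, the one-page checkout 77/150 = 51.3% → the one-page checkout
(The guest checkout wins every traffic group but the one-page checkout wins overall — the guest checkout's sessions skew toward the low-rate social group.)

the one-page checkout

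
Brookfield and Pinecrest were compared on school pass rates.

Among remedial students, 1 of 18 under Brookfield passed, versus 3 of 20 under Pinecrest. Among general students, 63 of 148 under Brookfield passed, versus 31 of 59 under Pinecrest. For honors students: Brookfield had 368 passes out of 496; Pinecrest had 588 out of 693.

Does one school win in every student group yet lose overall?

No

Remedial: Brookfield 1/18 = 5.6%, Pinecrest 3/20 = 15.0% → Pinecrest
General: Brookfield 63/148 = 42.6%, Pinecrest 31/59 = 52.5% → Pinecrest
Honors: Brookfield 368/496 = 74.2%, Pinecrest 588/693 = 84.8% → Pinecrest
Overall: Brookfield 432/662 = 65.3%, Pinecrest 622/772 = 80.6% → Pinecrest
Pinecrest wins overall and in every student group — no reversal.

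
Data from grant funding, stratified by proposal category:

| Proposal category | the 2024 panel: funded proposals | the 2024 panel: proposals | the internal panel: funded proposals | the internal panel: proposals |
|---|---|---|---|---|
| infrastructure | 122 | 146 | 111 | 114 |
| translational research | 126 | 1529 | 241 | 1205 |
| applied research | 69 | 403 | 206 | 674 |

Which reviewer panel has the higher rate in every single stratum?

Infrastructure: the 2024 panel 122/146 = 83.6%, the internal panel 111/114 = 97.4% → the internal panel
Translational research: the 2024 panel 126/1529 = 8.2%, the internal panel 241/1205 = 20.0% → the internal panel
Applied research: the 2024 panel 69/403 = 17.1%, the internal panel 206/674 = 30.6% → the internal panel
The internal panel has the higher rate in all 3 groups.

the internal panel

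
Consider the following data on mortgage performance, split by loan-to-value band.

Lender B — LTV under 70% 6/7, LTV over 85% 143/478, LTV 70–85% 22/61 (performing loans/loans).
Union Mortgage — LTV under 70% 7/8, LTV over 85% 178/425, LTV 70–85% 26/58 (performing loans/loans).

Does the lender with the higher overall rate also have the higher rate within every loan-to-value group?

LTV under 70%: Lender B 6/7 = 85.7%, Union Mortgage 7/8 = 87.5% → Union Mortgage
LTV over 85%: Lender B 143/478 = 29.9%, Union Mortgage 178/425 = 41.9% → Union Mortgage
LTV 70–85%: Lender B 22/61 = 36.1%, Union Mortgage 26/58 = 44.8% → Union Mortgage
Overall: Lender B 171/546 = 31.3%, Union Mortgage 211/491 = 43.0% → Union Mortgage
Union Mortgage wins overall and in every loan-to-value group — no reversal.

Yes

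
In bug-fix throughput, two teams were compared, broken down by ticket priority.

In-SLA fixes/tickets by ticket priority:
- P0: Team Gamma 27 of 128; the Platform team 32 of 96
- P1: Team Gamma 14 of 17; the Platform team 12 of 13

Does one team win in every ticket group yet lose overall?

No

P0: Team Gamma 27/128 = 21.1%, the Platform team 32/96 = 33.3% → the Platform team
P1: Team Gamma 14/17 = 82.4%, the Platform team 12/13 = 92.3% → the Platform team
Overall: Team Gamma 41/145 = 28.3%, the Platform team 44/109 = 40.4% → the Platform team
The Platform team wins overall and in every ticket group — no reversal.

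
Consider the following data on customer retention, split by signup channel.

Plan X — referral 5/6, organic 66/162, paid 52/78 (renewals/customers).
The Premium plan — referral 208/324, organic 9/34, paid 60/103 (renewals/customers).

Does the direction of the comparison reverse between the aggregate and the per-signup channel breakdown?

Referral: Plan X 5/6 = 83.3%, the Premium plan 208/324 = 64.2% → Plan X
Organic: Plan X 66/162 = 40.7%, the Premium plan 9/34 = 26.5% → Plan X
Paid: Plan X 52/78 = 66.7%, the Premium plan 60/103 = 58.3% → Plan X
Overall: Plan X 123/246 = 50.0%, the Premium plan 277/461 = 60.1% → the Premium plan
Plan X wins each signup group but the Premium plan wins overall — the comparison reverses. Plan X's customers skew toward organic, which has a lower base rate.

Yes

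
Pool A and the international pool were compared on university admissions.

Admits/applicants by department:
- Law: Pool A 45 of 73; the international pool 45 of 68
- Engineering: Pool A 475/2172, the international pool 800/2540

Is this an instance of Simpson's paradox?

Law: Pool A 45/73 = 61.6%, the international pool 45/68 = 66.2% → the international pool
Engineering: Pool A 475/2172 = 21.9%, the international pool 800/2540 = 31.5% → the international pool
Overall: Pool A 520/2245 = 23.2%, the international pool 845/2608 = 32.4% → the international pool
The international pool wins overall and in every department group — no reversal.

No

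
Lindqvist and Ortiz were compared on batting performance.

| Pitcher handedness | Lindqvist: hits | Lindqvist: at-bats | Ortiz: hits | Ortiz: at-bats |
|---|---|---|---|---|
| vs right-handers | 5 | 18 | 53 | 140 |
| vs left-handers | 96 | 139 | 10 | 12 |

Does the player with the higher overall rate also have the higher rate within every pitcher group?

Vs right-handers: Lindqvist 5/18 = 27.8%, Ortiz 53/140 = 37.9% → Ortiz
Vs left-handers: Lindqvist 96/139 = 69.1%, Ortiz 10/12 = 83.3% → Ortiz
Overall: Lindqvist 101/157 = 64.3%, Ortiz 63/152 = 41.4% → Lindqvist
Ortiz wins each pitcher group but Lindqvist wins overall — the comparison reverses. Ortiz's at-bats skew toward vs right-handers, which has a lower base rate.

No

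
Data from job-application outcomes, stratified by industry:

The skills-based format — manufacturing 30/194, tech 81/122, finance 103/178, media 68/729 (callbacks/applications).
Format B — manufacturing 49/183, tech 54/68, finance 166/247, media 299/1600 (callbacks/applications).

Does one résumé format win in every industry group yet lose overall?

No

Manufacturing: the skills-based format 30/194 = 15.5%, Format B 49/183 = 26.8% → Format B
Tech: the skills-based format 81/122 = 66.4%, Format B 54/68 = 79.4% → Format B
Finance: the skills-based format 103/178 = 57.9%, Format B 166/247 = 67.2% → Format B
Media: the skills-based format 68/729 = 9.3%, Format B 299/1600 = 18.7% → Format B
Overall: the skills-based format 282/1223 = 23.1%, Format B 568/2098 = 27.1% → Format B
Format B wins overall and in every industry group — no reversal.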